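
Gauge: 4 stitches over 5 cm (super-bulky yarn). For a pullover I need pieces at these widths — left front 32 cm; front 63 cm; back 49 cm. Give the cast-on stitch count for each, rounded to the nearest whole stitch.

left front 26; front 50; back 39.

Rate = 4/5 = 0.8 sts per cm.
left front: 32 × 0.8 = 25.60 → 26.
front: 63 × 0.8 = 50.40 → 50.
back: 49 × 0.8 = 39.20 → 39.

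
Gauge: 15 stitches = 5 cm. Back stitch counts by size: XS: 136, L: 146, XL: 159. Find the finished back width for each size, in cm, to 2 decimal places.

15/5 = 3 sts per cm.
XS: 136 / 3 = 45.333 → 45.33 cm.
L: 146 / 3 = 48.667 → 48.67 cm.
XL: 159 / 3 = 53.000 → 53.00 cm.

XS 45.33 cm; L 48.67 cm; XL 53.00 cm.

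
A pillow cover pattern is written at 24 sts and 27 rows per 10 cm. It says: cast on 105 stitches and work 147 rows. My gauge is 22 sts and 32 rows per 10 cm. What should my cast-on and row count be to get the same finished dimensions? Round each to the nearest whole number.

Stitches: 105 × 22/24 = 96.25 → 96.
Rows: 147 × 32/27 = 174.22 → 174.

Cast on 96 stitches; work 174 rows.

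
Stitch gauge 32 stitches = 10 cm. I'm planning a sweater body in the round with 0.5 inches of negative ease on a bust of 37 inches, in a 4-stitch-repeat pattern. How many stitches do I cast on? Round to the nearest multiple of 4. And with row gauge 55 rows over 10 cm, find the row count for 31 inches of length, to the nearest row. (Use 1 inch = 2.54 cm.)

Finished = 37 − 0.5 = 36.5 inches.
36.5 inches × 2.54 = 92.71 cm.
32/10 = 3.2 sts per cm; 92.71 × 3.2 = 296.67 sts.
Nearest multiple of 4 → 296.
31 inches = 78.74 cm; × 5.5 = 433.07 → 433 rows.

Cast on 296 stitches; work 433 rows.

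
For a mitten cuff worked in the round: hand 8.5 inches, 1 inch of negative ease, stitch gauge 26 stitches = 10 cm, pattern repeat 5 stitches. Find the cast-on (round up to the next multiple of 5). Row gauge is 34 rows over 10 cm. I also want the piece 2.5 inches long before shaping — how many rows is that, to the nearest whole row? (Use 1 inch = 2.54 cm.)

Finished = 8.5 − 1 = 7.5 inches.
7.5 inches × 2.54 = 19.05 cm.
26/10 = 2.6 sts per cm; 19.05 × 2.6 = 49.53 sts.
Next multiple of 5 → 50.
2.5 inches = 6.35 cm; × 3.4 = 21.59 → 22 rows.

Cast on 50 stitches; work 22 rows.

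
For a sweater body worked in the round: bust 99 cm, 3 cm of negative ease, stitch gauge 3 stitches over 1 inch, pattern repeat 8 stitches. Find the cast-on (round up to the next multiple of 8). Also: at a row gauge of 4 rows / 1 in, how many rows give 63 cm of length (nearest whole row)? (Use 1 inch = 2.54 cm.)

Finished = 99 − 3 = 96 cm.
96 cm × 1/2.54 = 37.80 inches.
3/1 = 3 sts per in; 37.80 × 3 = 113.39 sts.
Next multiple of 8 → 120.
63 cm = 24.80 inches; × 4 = 99.21 → 99 rows.

Cast on 120 stitches; work 99 rows.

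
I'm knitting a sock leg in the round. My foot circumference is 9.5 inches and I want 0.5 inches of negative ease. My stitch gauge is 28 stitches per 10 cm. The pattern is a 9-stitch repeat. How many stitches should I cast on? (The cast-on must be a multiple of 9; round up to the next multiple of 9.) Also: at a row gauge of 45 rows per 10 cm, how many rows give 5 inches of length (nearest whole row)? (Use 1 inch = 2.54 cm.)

Cast on 72 stitches; work 57 rows.

Finished = 9.5 − 0.5 = 9 inches.
9 inches × 2.54 = 22.86 cm.
28/10 = 2.8 sts per cm; 22.86 × 2.8 = 64.01 sts.
Next multiple of 9 → 72.
5 inches = 12.70 cm; × 4.5 = 57.15 → 57 rows.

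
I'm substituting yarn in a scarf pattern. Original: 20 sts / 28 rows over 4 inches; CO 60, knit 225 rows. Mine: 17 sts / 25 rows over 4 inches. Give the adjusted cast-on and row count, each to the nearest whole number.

Cast on 51 stitches; work 201 rows.

Stitches: 60 × 17/20 = 51.00 → 51.
Rows: 225 × 25/28 = 200.89 → 201.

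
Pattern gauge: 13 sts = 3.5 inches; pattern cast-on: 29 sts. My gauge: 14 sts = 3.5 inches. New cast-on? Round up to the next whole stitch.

Scale factor = 14 / 13 = 1.077.
29 × 14 / 13 = 31.23 sts.
→ 32 sts.

CO 32 sts.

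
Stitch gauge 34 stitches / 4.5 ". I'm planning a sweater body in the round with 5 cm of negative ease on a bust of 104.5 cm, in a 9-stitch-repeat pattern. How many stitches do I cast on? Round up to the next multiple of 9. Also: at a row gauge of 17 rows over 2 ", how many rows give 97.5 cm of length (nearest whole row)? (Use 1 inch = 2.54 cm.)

Cast on 297 stitches; work 326 rows.

Finished = 104.5 − 5 = 99.5 cm.
99.5 cm × 1/2.54 = 39.17 inches.
34/4.5 = 7.556 sts per in; 39.17 × 7.556 = 295.98 sts.
Next multiple of 9 → 297.
97.5 cm = 38.39 inches; × 8.5 = 326.28 → 326 rows.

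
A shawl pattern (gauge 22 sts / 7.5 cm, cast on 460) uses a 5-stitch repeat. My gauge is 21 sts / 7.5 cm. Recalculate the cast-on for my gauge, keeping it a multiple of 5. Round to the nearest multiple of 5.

Cast on 440 stitches.

460 × 21 / 22 = 439.09.
Nearest multiple of 5: 440.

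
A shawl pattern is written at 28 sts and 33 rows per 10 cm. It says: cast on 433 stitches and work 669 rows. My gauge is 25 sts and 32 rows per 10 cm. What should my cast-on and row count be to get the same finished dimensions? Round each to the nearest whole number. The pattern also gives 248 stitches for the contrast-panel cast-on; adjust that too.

Cast on 387 stitches; work 649 rows; contrast-panel cast-on 221 stitches.

Stitches: 433 × 25/28 = 386.61 → 387.
Rows: 669 × 32/33 = 648.73 → 649.
contrast-panel cast-on: 248 × 25/28 = 221.43 → 221.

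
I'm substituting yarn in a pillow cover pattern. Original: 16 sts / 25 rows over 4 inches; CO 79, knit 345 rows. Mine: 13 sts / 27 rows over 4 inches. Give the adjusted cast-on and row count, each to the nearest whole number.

Stitches: 79 × 13/16 = 64.19 → 64.
Rows: 345 × 27/25 = 372.60 → 373.

Cast on 64 stitches; work 373 rows.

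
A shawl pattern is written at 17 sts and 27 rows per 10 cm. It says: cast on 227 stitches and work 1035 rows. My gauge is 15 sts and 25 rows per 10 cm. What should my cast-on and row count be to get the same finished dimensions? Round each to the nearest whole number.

Stitches: 227 × 15/17 = 200.29 → 200.
Rows: 1035 × 25/27 = 958.33 → 958.

Cast on 200 stitches; work 958 rows.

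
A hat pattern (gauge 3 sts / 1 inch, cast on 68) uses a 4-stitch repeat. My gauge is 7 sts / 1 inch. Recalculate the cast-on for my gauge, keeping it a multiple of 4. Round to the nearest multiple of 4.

160 stitches.

68 × 7 / 3 = 158.67.
Nearest multiple of 4: 160.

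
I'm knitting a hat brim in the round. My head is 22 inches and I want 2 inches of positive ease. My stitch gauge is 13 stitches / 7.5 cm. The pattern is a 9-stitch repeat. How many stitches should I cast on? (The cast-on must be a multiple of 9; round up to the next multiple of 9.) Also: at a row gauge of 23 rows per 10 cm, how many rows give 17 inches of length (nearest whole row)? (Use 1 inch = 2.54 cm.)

Cast on 108 stitches; work 99 rows.

Finished = 22 + 2 = 24 inches.
24 inches × 2.54 = 60.96 cm.
13/7.5 = 1.733 sts per cm; 60.96 × 1.733 = 105.66 sts.
Next multiple of 9 → 108.
17 inches = 43.18 cm; × 2.3 = 99.31 → 99 rows.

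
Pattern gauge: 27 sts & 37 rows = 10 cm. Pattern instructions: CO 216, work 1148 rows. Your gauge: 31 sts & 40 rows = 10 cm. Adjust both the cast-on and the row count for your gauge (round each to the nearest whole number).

Cast on 248 stitches; work 1241 rows.

Stitches: 216 × 31/27 = 248.00 → 248.
Rows: 1148 × 40/37 = 1241.08 → 1241.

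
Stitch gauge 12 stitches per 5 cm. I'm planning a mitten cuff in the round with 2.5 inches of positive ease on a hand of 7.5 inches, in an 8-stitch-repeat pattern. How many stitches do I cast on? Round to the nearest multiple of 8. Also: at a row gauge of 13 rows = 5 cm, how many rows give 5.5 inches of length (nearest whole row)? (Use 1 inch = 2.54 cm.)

Finished = 7.5 + 2.5 = 10 inches.
10 inches × 2.54 = 25.40 cm.
12/5 = 2.4 sts per cm; 25.40 × 2.4 = 60.96 sts.
Nearest multiple of 8 → 64.
5.5 inches = 13.97 cm; × 2.6 = 36.32 → 36 rows.

Cast on 64 stitches; work 36 rows.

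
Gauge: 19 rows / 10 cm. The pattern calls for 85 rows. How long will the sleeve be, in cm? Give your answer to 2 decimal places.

44.74 cm.

19 rows / 10 cm = 1.9 rows per cm.
85 / 1.9 = 44.737 cm.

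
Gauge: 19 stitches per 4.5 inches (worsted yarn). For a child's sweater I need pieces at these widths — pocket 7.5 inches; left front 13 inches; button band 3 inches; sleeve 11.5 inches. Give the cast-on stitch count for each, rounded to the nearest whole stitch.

pocket 32; left front 55; button band 13; sleeve 49.

Rate = 19/4.5 = 4.222 sts per in.
pocket: 7.5 × 4.222 = 31.67 → 32.
left front: 13 × 4.222 = 54.89 → 55.
button band: 3 × 4.222 = 12.67 → 13.
sleeve: 11.5 × 4.222 = 48.56 → 49.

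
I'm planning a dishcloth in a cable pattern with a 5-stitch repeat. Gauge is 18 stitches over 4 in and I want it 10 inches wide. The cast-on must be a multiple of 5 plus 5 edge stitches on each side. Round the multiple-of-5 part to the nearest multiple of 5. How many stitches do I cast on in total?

45 stitches.

18 / 4 = 4.5 sts per inch.
10 × 4.5 = 45.00 sts.
Less 10 edge sts → 35.00 for the repeat.
Nearest multiple of 5: 35.
Add back 10 edge sts → 45.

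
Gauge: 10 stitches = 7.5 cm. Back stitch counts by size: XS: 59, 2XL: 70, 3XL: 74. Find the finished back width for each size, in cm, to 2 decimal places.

10/7.5 = 1.333 sts per cm.
XS: 59 / 1.333 = 44.250 → 44.25 cm.
2XL: 70 / 1.333 = 52.500 → 52.50 cm.
3XL: 74 / 1.333 = 55.500 → 55.50 cm.

XS 44.25 cm; 2XL 52.50 cm; 3XL 55.50 cm.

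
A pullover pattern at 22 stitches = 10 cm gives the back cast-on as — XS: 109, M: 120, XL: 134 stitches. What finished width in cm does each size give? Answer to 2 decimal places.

22/10 = 2.2 sts per cm.
XS: 109 / 2.2 = 49.545 → 49.55 cm.
M: 120 / 2.2 = 54.545 → 54.55 cm.
XL: 134 / 2.2 = 60.909 → 60.91 cm.

XS 49.55 cm; M 54.55 cm; XL 60.91 cm.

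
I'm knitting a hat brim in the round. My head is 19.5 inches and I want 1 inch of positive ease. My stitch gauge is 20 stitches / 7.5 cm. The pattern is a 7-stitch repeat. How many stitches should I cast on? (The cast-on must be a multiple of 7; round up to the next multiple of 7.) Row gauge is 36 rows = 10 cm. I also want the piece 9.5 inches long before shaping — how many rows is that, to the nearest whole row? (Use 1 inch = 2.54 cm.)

Cast on 140 stitches; work 87 rows.

Finished = 19.5 + 1 = 20.5 inches.
20.5 inches × 2.54 = 52.07 cm.
20/7.5 = 2.667 sts per cm; 52.07 × 2.667 = 138.85 sts.
Next multiple of 7 → 140.
9.5 inches = 24.13 cm; × 3.6 = 86.87 → 87 rows.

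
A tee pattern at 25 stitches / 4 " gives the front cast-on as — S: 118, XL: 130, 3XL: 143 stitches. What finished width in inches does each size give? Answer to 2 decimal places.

S 18.88 inches; XL 20.80 inches; 3XL 22.88 inches.

25/4 = 6.25 sts per in.
S: 118 / 6.25 = 18.880 → 18.88 in.
XL: 130 / 6.25 = 20.800 → 20.80 in.
3XL: 143 / 6.25 = 22.880 → 22.88 in.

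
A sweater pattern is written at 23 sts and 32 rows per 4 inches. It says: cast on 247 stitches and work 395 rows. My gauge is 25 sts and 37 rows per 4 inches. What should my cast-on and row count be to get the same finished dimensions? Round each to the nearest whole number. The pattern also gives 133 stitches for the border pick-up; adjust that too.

Stitches: 247 × 25/23 = 268.48 → 268.
Rows: 395 × 37/32 = 456.72 → 457.
border pick-up: 133 × 25/23 = 144.57 → 145.

Cast on 268 stitches; work 457 rows; border pick-up 145 stitches.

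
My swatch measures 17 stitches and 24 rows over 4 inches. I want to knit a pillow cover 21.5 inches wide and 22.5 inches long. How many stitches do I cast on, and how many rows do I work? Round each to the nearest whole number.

Cast on 91 stitches and work 135 rows.

Stitch gauge = 17/4 = 4.25 sts/in; 21.5 × 4.25 = 91.38 → 91 sts.
Row gauge = 24/4 = 6 rows/in; 22.5 × 6 = 135.00 → 135 rows.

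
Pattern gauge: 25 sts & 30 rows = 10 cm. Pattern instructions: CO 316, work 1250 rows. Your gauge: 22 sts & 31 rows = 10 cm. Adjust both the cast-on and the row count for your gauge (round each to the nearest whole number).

Cast on 278 stitches; work 1292 rows.

Stitches: 316 × 22/25 = 278.08 → 278.
Rows: 1250 × 31/30 = 1291.67 → 1292.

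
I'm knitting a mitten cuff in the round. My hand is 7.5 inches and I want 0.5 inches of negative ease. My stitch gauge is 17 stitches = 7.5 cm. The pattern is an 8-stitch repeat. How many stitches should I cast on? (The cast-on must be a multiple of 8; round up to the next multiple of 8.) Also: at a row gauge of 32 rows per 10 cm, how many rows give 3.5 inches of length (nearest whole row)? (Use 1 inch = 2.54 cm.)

Cast on 48 stitches; work 28 rows.

Finished = 7.5 − 0.5 = 7 inches.
7 inches × 2.54 = 17.78 cm.
17/7.5 = 2.267 sts per cm; 17.78 × 2.267 = 40.30 sts.
Next multiple of 8 → 48.
3.5 inches = 8.89 cm; × 3.2 = 28.45 → 28 rows.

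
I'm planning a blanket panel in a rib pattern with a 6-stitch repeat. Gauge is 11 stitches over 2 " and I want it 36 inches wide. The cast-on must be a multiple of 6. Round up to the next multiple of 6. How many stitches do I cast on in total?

198 stitches.

11 / 2 = 5.5 sts per inch.
36 × 5.5 = 198.00 sts.
Next multiple of 6: 198.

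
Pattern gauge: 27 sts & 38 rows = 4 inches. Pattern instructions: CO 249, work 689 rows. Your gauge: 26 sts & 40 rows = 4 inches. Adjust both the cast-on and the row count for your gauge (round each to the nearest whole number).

Cast on 240 stitches; work 725 rows.

Stitches: 249 × 26/27 = 239.78 → 240.
Rows: 689 × 40/38 = 725.26 → 725.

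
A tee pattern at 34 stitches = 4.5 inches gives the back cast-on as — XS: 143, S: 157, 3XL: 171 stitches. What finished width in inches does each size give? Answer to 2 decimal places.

34/4.5 = 7.556 sts per in.
XS: 143 / 7.556 = 18.926 → 18.93 in.
S: 157 / 7.556 = 20.779 → 20.78 in.
3XL: 171 / 7.556 = 22.632 → 22.63 in.

XS 18.93 inches; S 20.78 inches; 3XL 22.63 inches.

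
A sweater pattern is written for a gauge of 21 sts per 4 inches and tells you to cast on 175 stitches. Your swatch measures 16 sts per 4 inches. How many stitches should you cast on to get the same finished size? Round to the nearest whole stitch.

Scale factor = 16 / 21 = 0.762.
175 × 16 / 21 = 133.33 sts.
→ 133 sts.

133 stitches.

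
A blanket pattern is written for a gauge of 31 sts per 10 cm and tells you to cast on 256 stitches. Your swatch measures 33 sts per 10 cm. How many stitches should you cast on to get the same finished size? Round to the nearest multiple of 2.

CO 272 sts.

Scale factor = 33 / 31 = 1.065.
256 × 33 / 31 = 272.52 sts.
→ 272 sts.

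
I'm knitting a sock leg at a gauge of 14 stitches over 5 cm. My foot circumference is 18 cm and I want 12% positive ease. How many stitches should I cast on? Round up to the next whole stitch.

Finished = 18 × 1.12 = 20.16 cm.
14 / 5 = 2.8 sts per cm.
20.16 × 2.8 = 56.45 sts.
→ 57 sts.

Cast on 57 stitches.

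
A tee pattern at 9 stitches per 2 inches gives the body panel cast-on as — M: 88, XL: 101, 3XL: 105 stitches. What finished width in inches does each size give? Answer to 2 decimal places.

9/2 = 4.5 sts per in.
M: 88 / 4.5 = 19.556 → 19.56 in.
XL: 101 / 4.5 = 22.444 → 22.44 in.
3XL: 105 / 4.5 = 23.333 → 23.33 in.

M 19.56 inches; XL 22.44 inches; 3XL 23.33 inches.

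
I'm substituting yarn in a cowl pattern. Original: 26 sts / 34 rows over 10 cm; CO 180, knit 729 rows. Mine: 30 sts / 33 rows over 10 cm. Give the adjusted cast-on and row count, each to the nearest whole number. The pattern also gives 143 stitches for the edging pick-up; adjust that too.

Cast on 208 stitches; work 708 rows; edging pick-up 165 stitches.

Stitches: 180 × 30/26 = 207.69 → 208.
Rows: 729 × 33/34 = 707.56 → 708.
edging pick-up: 143 × 30/26 = 165.00 → 165.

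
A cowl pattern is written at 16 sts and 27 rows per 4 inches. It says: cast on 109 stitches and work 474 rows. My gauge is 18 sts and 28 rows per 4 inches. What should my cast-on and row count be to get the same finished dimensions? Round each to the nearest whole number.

Cast on 123 stitches; work 492 rows.

Stitches: 109 × 18/16 = 122.62 → 123.
Rows: 474 × 28/27 = 491.56 → 492.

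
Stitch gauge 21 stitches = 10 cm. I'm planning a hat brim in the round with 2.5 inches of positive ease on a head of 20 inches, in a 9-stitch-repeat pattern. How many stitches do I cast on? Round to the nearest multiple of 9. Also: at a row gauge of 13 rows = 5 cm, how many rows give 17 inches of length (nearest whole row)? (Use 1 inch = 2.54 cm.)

Cast on 117 stitches; work 112 rows.

Finished = 20 + 2.5 = 22.5 inches.
22.5 inches × 2.54 = 57.15 cm.
21/10 = 2.1 sts per cm; 57.15 × 2.1 = 120.02 sts.
Nearest multiple of 9 → 117.
17 inches = 43.18 cm; × 2.6 = 112.27 → 112 rows.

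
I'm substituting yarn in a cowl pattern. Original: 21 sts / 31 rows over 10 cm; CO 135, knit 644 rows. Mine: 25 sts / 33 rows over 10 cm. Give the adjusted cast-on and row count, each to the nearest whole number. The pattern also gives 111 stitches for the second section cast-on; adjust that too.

Stitches: 135 × 25/21 = 160.71 → 161.
Rows: 644 × 33/31 = 685.55 → 686.
second section cast-on: 111 × 25/21 = 132.14 → 132.

Cast on 161 stitches; work 686 rows; second section cast-on 132 stitches.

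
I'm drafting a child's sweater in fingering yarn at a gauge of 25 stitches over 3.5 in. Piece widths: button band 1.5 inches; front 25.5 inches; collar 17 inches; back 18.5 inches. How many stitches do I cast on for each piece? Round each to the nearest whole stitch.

Rate = 25/3.5 = 7.143 sts per in.
button band: 1.5 × 7.143 = 10.71 → 11.
front: 25.5 × 7.143 = 182.14 → 182.
collar: 17 × 7.143 = 121.43 → 121.
back: 18.5 × 7.143 = 132.14 → 132.

button band 11; front 182; collar 121; back 132.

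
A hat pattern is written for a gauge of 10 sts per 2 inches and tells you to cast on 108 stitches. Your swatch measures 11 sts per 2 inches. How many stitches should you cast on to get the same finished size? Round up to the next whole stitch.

119 stitches.

Scale factor = 11 / 10 = 1.100.
108 × 11 / 10 = 118.80 sts.
→ 119 sts.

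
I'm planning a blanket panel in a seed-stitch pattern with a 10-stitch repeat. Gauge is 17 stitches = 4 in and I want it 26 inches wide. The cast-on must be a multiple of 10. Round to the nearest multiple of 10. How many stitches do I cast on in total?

Cast on 110 stitches.

17 / 4 = 4.25 sts per inch.
26 × 4.25 = 110.50 sts.
Nearest multiple of 10: 110.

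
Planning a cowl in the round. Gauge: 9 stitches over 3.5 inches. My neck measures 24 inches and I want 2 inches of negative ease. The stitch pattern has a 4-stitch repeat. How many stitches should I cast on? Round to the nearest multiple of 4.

Finished = 24 − 2 = 22 inches.
9 / 3.5 = 2.571 sts/in.
22 × 2.571 = 56.57 sts.
Nearest multiple of 4: 56.

Cast on 56 stitches.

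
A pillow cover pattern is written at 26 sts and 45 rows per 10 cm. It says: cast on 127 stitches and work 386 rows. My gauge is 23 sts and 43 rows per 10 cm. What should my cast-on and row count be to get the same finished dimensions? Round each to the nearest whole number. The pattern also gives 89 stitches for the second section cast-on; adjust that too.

Cast on 112 stitches; work 369 rows; second section cast-on 79 stitches.

Stitches: 127 × 23/26 = 112.35 → 112.
Rows: 386 × 43/45 = 368.84 → 369.
second section cast-on: 89 × 23/26 = 78.73 → 79.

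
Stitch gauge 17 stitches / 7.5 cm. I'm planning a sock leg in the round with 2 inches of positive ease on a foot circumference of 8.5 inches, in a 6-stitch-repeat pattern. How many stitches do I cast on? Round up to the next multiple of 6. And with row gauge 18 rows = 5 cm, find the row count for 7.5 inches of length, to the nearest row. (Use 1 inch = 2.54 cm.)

Cast on 66 stitches; work 69 rows.

Finished = 8.5 + 2 = 10.5 inches.
10.5 inches × 2.54 = 26.67 cm.
17/7.5 = 2.267 sts per cm; 26.67 × 2.267 = 60.45 sts.
Next multiple of 6 → 66.
7.5 inches = 19.05 cm; × 3.6 = 68.58 → 69 rows.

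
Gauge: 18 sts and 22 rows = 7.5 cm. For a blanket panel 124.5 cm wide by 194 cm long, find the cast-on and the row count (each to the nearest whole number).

Stitch gauge = 18/7.5 = 2.4 sts/cm; 124.5 × 2.4 = 298.80 → 299 sts.
Row gauge = 22/7.5 = 2.933 rows/cm; 194 × 2.933 = 569.07 → 569 rows.

Cast on 299 stitches and work 569 rows.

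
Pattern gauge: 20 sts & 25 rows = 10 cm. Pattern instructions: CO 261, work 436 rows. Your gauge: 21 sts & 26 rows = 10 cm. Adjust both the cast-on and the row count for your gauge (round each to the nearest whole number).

Stitches: 261 × 21/20 = 274.05 → 274.
Rows: 436 × 26/25 = 453.44 → 453.

Cast on 274 stitches; work 453 rows.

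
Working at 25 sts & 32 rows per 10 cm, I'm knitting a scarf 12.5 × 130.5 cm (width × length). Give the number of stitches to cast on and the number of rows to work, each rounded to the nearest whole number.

Stitch gauge = 25/10 = 2.5 sts/cm; 12.5 × 2.5 = 31.25 → 31 sts.
Row gauge = 32/10 = 3.2 rows/cm; 130.5 × 3.2 = 417.60 → 418 rows.

Cast on 31 stitches and work 418 rows.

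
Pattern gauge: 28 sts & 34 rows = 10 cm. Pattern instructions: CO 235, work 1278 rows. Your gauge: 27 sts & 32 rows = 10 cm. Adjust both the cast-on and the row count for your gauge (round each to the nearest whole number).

Cast on 227 stitches; work 1203 rows.

Stitches: 235 × 27/28 = 226.61 → 227.
Rows: 1278 × 32/34 = 1202.82 → 1203.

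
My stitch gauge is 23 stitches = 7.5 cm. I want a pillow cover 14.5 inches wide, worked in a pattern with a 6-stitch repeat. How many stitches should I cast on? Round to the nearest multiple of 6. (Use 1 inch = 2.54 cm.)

114 stitches.

14.5 in = 14.5 × 2.54 = 36.83 cm.
23 / 7.5 = 3.067 sts/cm.
36.83 × 3.067 = 112.95 sts.
→ 114.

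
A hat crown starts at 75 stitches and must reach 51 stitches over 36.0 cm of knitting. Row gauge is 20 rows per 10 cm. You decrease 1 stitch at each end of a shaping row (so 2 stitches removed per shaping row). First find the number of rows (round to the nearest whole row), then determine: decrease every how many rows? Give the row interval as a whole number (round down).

Decrease every 6th row.

Rows = 36.0 × 2 = 72.0 → 72 rows.
Stitches to remove: 24 → 12 shaping rows (at 2 st each).
72 / 12 = 6.00 → every 6 rows.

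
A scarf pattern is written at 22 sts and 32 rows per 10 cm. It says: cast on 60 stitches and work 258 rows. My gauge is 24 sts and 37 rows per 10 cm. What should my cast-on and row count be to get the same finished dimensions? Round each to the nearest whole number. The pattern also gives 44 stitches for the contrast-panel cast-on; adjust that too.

Cast on 65 stitches; work 298 rows; contrast-panel cast-on 48 stitches.

Stitches: 60 × 24/22 = 65.45 → 65.
Rows: 258 × 37/32 = 298.31 → 298.
contrast-panel cast-on: 44 × 24/22 = 48.00 → 48.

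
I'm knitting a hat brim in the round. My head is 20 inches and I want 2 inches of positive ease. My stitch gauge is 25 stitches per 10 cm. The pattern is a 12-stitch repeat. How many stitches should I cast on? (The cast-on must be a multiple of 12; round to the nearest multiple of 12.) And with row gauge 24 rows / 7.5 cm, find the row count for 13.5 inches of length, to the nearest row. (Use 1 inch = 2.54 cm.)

Finished = 20 + 2 = 22 inches.
22 inches × 2.54 = 55.88 cm.
25/10 = 2.5 sts per cm; 55.88 × 2.5 = 139.70 sts.
Nearest multiple of 12 → 144.
13.5 inches = 34.29 cm; × 3.2 = 109.73 → 110 rows.

Cast on 144 stitches; work 110 rows.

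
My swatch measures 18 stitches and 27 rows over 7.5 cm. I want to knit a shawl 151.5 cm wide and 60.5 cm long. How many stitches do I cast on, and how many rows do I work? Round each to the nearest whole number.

Stitch gauge = 18/7.5 = 2.4 sts/cm; 151.5 × 2.4 = 363.60 → 364 sts.
Row gauge = 27/7.5 = 3.6 rows/cm; 60.5 × 3.6 = 217.80 → 218 rows.

Cast on 364 stitches and work 218 rows.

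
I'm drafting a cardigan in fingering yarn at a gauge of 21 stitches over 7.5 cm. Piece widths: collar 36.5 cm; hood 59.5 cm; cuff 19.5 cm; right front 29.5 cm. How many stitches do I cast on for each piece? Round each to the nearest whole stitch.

collar 102; hood 167; cuff 55; right front 83.

Rate = 21/7.5 = 2.8 sts per cm.
collar: 36.5 × 2.8 = 102.20 → 102.
hood: 59.5 × 2.8 = 166.60 → 167.
cuff: 19.5 × 2.8 = 54.60 → 55.
right front: 29.5 × 2.8 = 82.60 → 83.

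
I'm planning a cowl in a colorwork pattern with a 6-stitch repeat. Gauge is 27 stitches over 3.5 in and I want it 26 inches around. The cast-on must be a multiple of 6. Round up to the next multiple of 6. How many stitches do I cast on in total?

27 / 3.5 = 7.714 sts per inch.
26 × 7.714 = 200.57 sts.
Next multiple of 6: 204.

Cast on 204 stitches.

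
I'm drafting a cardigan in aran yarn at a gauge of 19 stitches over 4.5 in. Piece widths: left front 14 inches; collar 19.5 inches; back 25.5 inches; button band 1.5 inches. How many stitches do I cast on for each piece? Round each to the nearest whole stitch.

left front 59; collar 82; back 108; button band 6.

Rate = 19/4.5 = 4.222 sts per in.
left front: 14 × 4.222 = 59.11 → 59.
collar: 19.5 × 4.222 = 82.33 → 82.
back: 25.5 × 4.222 = 107.67 → 108.
button band: 1.5 × 4.222 = 6.33 → 6.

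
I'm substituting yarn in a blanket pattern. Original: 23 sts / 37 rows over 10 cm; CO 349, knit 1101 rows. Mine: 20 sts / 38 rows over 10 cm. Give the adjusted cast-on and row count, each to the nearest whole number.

Stitches: 349 × 20/23 = 303.48 → 303.
Rows: 1101 × 38/37 = 1130.76 → 1131.

Cast on 303 stitches; work 1131 rows.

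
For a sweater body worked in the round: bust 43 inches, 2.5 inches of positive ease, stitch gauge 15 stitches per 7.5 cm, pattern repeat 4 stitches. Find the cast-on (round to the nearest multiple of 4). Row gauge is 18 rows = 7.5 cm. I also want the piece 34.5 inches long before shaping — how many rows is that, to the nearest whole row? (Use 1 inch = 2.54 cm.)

Finished = 43 + 2.5 = 45.5 inches.
45.5 inches × 2.54 = 115.57 cm.
15/7.5 = 2 sts per cm; 115.57 × 2 = 231.14 sts.
Nearest multiple of 4 → 232.
34.5 inches = 87.63 cm; × 2.4 = 210.31 → 210 rows.

Cast on 232 stitches; work 210 rows.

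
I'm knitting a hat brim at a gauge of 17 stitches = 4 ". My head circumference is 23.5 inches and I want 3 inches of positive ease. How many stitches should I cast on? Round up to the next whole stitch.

CO 113 sts.

Finished = 23.5 + 3 = 26.5 in.
17 / 4 = 4.25 sts per inch.
26.50 × 4.25 = 112.62 sts.
→ 113 sts.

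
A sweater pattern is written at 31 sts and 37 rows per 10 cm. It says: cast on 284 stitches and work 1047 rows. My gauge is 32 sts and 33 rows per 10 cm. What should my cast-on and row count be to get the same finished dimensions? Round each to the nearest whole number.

Stitches: 284 × 32/31 = 293.16 → 293.
Rows: 1047 × 33/37 = 933.81 → 934.

Cast on 293 stitches; work 934 rows.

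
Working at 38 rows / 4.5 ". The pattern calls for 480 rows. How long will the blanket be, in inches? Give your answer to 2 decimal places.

38 rows / 4.5 inch = 8.444 rows per inch.
480 / 8.444 = 56.842 inches.

56.84 inches.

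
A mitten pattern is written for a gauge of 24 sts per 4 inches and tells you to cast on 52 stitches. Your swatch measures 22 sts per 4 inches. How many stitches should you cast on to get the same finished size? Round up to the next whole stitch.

Scale factor = 22 / 24 = 0.917.
52 × 22 / 24 = 47.67 sts.
→ 48 sts.

CO 48 sts.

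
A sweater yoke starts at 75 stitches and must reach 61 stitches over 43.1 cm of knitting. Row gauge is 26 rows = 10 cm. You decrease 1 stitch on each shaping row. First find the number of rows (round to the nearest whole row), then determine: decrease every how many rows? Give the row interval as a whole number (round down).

Decrease every 8th row.

Rows = 43.1 × 2.6 = 112.1 → 112 rows.
Stitches to remove: 14 → 14 shaping rows (at 1 st each).
112 / 14 = 8.00 → every 8 rows.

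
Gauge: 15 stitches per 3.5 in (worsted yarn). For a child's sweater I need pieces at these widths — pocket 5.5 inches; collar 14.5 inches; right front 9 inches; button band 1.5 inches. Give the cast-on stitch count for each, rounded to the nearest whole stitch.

Rate = 15/3.5 = 4.286 sts per in.
pocket: 5.5 × 4.286 = 23.57 → 24.
collar: 14.5 × 4.286 = 62.14 → 62.
right front: 9 × 4.286 = 38.57 → 39.
button band: 1.5 × 4.286 = 6.43 → 6.

pocket 24; collar 62; right front 39; button band 6.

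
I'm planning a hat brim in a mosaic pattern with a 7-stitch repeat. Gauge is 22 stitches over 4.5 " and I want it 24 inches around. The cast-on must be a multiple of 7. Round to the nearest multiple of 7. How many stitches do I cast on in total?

22 / 4.5 = 4.889 sts per inch.
24 × 4.889 = 117.33 sts.
Nearest multiple of 7: 119.

119 stitches.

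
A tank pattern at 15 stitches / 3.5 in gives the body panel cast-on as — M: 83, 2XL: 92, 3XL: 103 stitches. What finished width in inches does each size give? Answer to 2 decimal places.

M 19.37 inches; 2XL 21.47 inches; 3XL 24.03 inches.

15/3.5 = 4.286 sts per in.
M: 83 / 4.286 = 19.367 → 19.37 in.
2XL: 92 / 4.286 = 21.467 → 21.47 in.
3XL: 103 / 4.286 = 24.033 → 24.03 in.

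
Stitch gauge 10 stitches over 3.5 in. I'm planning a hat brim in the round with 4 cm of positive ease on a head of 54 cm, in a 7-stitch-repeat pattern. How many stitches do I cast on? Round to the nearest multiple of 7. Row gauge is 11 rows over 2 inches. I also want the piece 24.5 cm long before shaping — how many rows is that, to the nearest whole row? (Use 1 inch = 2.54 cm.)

Finished = 54 + 4 = 58 cm.
58 cm × 1/2.54 = 22.83 inches.
10/3.5 = 2.857 sts per in; 22.83 × 2.857 = 65.24 sts.
Nearest multiple of 7 → 63.
24.5 cm = 9.65 inches; × 5.5 = 53.05 → 53 rows.

Cast on 63 stitches; work 53 rows.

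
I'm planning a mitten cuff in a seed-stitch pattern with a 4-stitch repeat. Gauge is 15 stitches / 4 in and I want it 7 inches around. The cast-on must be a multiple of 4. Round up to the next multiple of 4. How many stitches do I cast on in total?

28 stitches.

15 / 4 = 3.75 sts per inch.
7 × 3.75 = 26.25 sts.
Next multiple of 4: 28.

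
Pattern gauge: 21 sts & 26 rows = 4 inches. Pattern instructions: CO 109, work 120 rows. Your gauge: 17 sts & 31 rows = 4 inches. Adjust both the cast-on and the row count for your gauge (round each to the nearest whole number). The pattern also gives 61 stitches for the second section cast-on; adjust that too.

Stitches: 109 × 17/21 = 88.24 → 88.
Rows: 120 × 31/26 = 143.08 → 143.
second section cast-on: 61 × 17/21 = 49.38 → 49.

Cast on 88 stitches; work 143 rows; second section cast-on 49 stitches.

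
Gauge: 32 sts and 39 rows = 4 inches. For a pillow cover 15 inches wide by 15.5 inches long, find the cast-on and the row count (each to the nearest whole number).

Cast on 120 stitches and work 151 rows.

Stitch gauge = 32/4 = 8 sts/in; 15 × 8 = 120.00 → 120 sts.
Row gauge = 39/4 = 9.75 rows/in; 15.5 × 9.75 = 151.12 → 151 rows.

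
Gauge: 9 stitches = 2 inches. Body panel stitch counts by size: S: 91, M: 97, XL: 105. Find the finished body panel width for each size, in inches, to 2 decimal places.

9/2 = 4.5 sts per in.
S: 91 / 4.5 = 20.222 → 20.22 in.
M: 97 / 4.5 = 21.556 → 21.56 in.
XL: 105 / 4.5 = 23.333 → 23.33 in.

S 20.22 inches; M 21.56 inches; XL 23.33 inches.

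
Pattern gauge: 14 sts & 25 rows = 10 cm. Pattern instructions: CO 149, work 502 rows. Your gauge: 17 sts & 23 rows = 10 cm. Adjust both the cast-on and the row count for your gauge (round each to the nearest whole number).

Stitches: 149 × 17/14 = 180.93 → 181.
Rows: 502 × 23/25 = 461.84 → 462.

Cast on 181 stitches; work 462 rows.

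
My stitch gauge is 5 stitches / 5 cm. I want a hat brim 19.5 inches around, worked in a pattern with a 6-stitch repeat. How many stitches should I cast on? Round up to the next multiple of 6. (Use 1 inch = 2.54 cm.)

CO 54 sts.

19.5 in = 19.5 × 2.54 = 49.53 cm.
5 / 5 = 1 sts/cm.
49.53 × 1 = 49.53 sts.
→ 54.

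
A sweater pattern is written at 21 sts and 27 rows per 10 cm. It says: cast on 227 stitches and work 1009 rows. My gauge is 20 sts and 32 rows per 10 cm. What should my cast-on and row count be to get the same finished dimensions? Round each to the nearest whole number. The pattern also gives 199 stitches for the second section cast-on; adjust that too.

Cast on 216 stitches; work 1196 rows; second section cast-on 190 stitches.

Stitches: 227 × 20/21 = 216.19 → 216.
Rows: 1009 × 32/27 = 1195.85 → 1196.
second section cast-on: 199 × 20/21 = 189.52 → 190.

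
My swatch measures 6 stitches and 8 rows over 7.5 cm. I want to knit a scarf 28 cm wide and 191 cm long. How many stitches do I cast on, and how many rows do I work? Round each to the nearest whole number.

Cast on 22 stitches and work 204 rows.

Stitch gauge = 6/7.5 = 0.8 sts/cm; 28 × 0.8 = 22.40 → 22 sts.
Row gauge = 8/7.5 = 1.067 rows/cm; 191 × 1.067 = 203.73 → 204 rows.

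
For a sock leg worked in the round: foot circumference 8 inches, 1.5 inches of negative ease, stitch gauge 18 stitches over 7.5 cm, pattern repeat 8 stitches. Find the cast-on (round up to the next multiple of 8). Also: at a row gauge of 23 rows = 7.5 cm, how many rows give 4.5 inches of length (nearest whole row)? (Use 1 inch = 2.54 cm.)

Finished = 8 − 1.5 = 6.5 inches.
6.5 inches × 2.54 = 16.51 cm.
18/7.5 = 2.4 sts per cm; 16.51 × 2.4 = 39.62 sts.
Next multiple of 8 → 40.
4.5 inches = 11.43 cm; × 3.067 = 35.05 → 35 rows.

Cast on 40 stitches; work 35 rows.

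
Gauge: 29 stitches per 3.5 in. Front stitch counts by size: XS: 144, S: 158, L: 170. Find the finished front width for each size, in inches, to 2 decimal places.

XS 17.38 inches; S 19.07 inches; L 20.52 inches.

29/3.5 = 8.286 sts per in.
XS: 144 / 8.286 = 17.379 → 17.38 in.
S: 158 / 8.286 = 19.069 → 19.07 in.
L: 170 / 8.286 = 20.517 → 20.52 in.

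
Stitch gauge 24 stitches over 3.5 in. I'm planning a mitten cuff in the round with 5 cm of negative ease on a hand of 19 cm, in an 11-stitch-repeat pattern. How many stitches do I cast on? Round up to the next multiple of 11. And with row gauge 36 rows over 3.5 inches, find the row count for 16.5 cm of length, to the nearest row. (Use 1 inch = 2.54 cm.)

Cast on 44 stitches; work 67 rows.

Finished = 19 − 5 = 14 cm.
14 cm × 1/2.54 = 5.51 inches.
24/3.5 = 6.857 sts per in; 5.51 × 6.857 = 37.80 sts.
Next multiple of 11 → 44.
16.5 cm = 6.50 inches; × 10.286 = 66.82 → 67 rows.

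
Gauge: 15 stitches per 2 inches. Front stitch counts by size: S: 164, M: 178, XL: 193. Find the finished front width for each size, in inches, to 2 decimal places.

S 21.87 inches; M 23.73 inches; XL 25.73 inches.

15/2 = 7.5 sts per in.
S: 164 / 7.5 = 21.867 → 21.87 in.
M: 178 / 7.5 = 23.733 → 23.73 in.
XL: 193 / 7.5 = 25.733 → 25.73 in.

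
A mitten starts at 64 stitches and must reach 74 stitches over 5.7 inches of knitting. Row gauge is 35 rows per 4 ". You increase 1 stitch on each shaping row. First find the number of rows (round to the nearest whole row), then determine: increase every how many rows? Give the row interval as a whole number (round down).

Rows = 5.7 × 8.75 = 49.9 → 50 rows.
Stitches to add: 10 → 10 shaping rows (at 1 st each).
50 / 10 = 5.00 → every 5 rows.

Increase every 5th row.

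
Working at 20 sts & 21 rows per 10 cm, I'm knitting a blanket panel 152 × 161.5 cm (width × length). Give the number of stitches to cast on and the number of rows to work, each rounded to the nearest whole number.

Cast on 304 stitches and work 339 rows.

Stitch gauge = 20/10 = 2 sts/cm; 152 × 2 = 304.00 → 304 sts.
Row gauge = 21/10 = 2.1 rows/cm; 161.5 × 2.1 = 339.15 → 339 rows.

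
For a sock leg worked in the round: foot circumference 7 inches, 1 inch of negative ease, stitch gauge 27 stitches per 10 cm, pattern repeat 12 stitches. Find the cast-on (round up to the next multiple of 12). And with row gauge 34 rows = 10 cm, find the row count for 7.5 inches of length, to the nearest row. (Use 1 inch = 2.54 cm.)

Finished = 7 − 1 = 6 inches.
6 inches × 2.54 = 15.24 cm.
27/10 = 2.7 sts per cm; 15.24 × 2.7 = 41.15 sts.
Next multiple of 12 → 48.
7.5 inches = 19.05 cm; × 3.4 = 64.77 → 65 rows.

Cast on 48 stitches; work 65 rows.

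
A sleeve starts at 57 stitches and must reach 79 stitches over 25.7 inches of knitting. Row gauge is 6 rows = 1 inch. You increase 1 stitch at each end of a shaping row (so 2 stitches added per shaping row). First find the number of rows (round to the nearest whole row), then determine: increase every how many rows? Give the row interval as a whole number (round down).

Rows = 25.7 × 6 = 154.2 → 154 rows.
Stitches to add: 22 → 11 shaping rows (at 2 st each).
154 / 11 = 14.00 → every 14 rows.

Increase every 14th row.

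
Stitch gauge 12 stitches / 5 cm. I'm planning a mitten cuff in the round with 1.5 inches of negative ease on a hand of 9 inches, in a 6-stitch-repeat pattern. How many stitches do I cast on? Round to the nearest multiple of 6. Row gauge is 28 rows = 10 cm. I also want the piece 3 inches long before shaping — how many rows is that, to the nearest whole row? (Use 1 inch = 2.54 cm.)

Finished = 9 − 1.5 = 7.5 inches.
7.5 inches × 2.54 = 19.05 cm.
12/5 = 2.4 sts per cm; 19.05 × 2.4 = 45.72 sts.
Nearest multiple of 6 → 48.
3 inches = 7.62 cm; × 2.8 = 21.34 → 21 rows.

Cast on 48 stitches; work 21 rows.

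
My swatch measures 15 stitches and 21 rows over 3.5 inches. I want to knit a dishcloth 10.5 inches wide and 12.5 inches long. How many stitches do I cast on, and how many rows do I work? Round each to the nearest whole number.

Stitch gauge = 15/3.5 = 4.286 sts/in; 10.5 × 4.286 = 45.00 → 45 sts.
Row gauge = 21/3.5 = 6 rows/in; 12.5 × 6 = 75.00 → 75 rows.

Cast on 45 stitches and work 75 rows.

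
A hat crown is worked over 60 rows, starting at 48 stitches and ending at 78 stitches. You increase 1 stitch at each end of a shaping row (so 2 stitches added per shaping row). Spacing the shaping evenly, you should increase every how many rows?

Increase every 4th row.

Stitches to add: |78 − 48| = 30.
Shaping rows needed: 30 / 2 = 15.
60 rows / 15 = every 4 rows.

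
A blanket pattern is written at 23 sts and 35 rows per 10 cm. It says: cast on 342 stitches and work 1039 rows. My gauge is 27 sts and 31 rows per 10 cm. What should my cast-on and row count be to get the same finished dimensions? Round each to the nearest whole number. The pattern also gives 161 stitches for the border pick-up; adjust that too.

Cast on 401 stitches; work 920 rows; border pick-up 189 stitches.

Stitches: 342 × 27/23 = 401.48 → 401.
Rows: 1039 × 31/35 = 920.26 → 920.
border pick-up: 161 × 27/23 = 189.00 → 189.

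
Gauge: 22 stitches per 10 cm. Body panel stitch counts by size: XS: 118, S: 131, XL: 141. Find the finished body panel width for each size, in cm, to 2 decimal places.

22/10 = 2.2 sts per cm.
XS: 118 / 2.2 = 53.636 → 53.64 cm.
S: 131 / 2.2 = 59.545 → 59.55 cm.
XL: 141 / 2.2 = 64.091 → 64.09 cm.

XS 53.64 cm; S 59.55 cm; XL 64.09 cm.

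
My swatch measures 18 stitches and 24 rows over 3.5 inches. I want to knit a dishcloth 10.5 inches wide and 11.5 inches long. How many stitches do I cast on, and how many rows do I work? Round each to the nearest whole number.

Stitch gauge = 18/3.5 = 5.143 sts/in; 10.5 × 5.143 = 54.00 → 54 sts.
Row gauge = 24/3.5 = 6.857 rows/in; 11.5 × 6.857 = 78.86 → 79 rows.

Cast on 54 stitches and work 79 rows.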